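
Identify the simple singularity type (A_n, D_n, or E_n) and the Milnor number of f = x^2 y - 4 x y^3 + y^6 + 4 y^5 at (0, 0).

The Hessian of f at 0 is [[0, 0], [0, 0]] with rank 0, so corank 2. A Groebner basis of the Jacobian ideal J(f) in C{x,y} is {x^3, x^2*y + 2*x^2/3 - 4*x*y^2/3, -x*y/2 + y^3}; counting standard monomials gives mu = 7. Corank 2; j^3 = x^2*y has shape L^2 M (L != M), so D-series; mu = 7 gives D_7.

Type D_{7}, Milnor number mu = 7.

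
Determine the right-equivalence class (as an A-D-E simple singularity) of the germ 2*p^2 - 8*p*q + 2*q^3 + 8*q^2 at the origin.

A2

The Hessian of f at 0 has rank 1. Corank 1: A-series; mu = 2 gives A_2.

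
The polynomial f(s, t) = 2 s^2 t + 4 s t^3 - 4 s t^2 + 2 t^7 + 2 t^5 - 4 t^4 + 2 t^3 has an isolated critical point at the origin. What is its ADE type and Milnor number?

The Hessian of f at 0 has rank 0. Corank 2; j^3 = 2*t*(s - t)^2 has shape L^2 M (L != M), so D-series; mu = 8 gives D_8.

Type D8, Milnor number mu = 8.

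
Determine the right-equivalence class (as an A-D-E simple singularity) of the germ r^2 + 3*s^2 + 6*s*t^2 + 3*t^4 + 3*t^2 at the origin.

A1

The Hessian of f at 0 is [[6, 0, 0], [0, 6, 0], [0, 0, 2]] with rank 3, so corank 0. A Groebner basis of the Jacobian ideal J(f) in C{s,t,r} is {s, t, r}; counting standard monomials gives mu = 1. Corank 0: nondegenerate Morse point, so A_1.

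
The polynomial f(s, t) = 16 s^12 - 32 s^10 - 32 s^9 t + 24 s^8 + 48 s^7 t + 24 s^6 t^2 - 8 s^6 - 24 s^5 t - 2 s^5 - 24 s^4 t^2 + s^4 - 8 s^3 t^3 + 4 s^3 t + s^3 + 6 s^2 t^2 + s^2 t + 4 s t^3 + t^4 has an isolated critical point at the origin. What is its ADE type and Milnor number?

Type D_5, Milnor number mu = 5.

The Hessian of f at 0 is [[0, 0], [0, 0]] with rank 0, so corank 2. A Groebner basis of the Jacobian ideal J(f) in C{s,t} is {s*t^2, -s*t/4 + t^3, s^2 + s*t}; counting standard monomials gives mu = 5. Corank 2; j^3 = s^2*(s + t) has shape L^2 M (L != M), so D-series; mu = 5 gives D_5.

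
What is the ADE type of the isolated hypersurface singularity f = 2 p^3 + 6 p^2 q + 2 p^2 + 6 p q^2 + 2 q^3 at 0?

The Hessian of f at 0 has rank 1. Corank 1: A-series; mu = 2 gives A_2.

A_2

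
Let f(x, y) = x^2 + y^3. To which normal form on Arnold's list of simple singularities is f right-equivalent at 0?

The Hessian of f at 0 has rank 1. Corank 1: A-series; mu = 2 gives A_2.

A_2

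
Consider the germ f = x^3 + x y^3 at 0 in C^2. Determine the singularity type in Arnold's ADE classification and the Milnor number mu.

Type E_{7}, Milnor number mu = 7.

The Hessian of f at 0 is [[0, 0], [0, 0]] with rank 0, so corank 2. A Groebner basis of the Jacobian ideal J(f) in C{x,y} is {x^3, x*y^2, 3*x^2 + y^3}; counting standard monomials gives mu = 7. Corank 2; j^3 = x^3 is a perfect cube, so E-series; the 4-jet and mu = 7 give E_7.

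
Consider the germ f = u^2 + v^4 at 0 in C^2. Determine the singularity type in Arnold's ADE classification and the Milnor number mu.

Type A_{3}, Milnor number mu = 3.

The Hessian of f at 0 is [[2, 0], [0, 0]] with rank 1, so corank 1. A Groebner basis of the Jacobian ideal J(f) in C{u,v} is {v^3, u}; counting standard monomials gives mu = 3. Corank 1: A-series; mu = 3 gives A_3.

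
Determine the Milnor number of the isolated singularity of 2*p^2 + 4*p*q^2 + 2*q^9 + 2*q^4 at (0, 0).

The Hessian of f at 0 is [[4, 0], [0, 0]] with rank 1, so corank 1. A Groebner basis of the Jacobian ideal J(f) in C{p,q} is {p^4, p + q^2}; counting standard monomials gives mu = 8. Corank 1: A-series; mu = 8 gives A_8.

8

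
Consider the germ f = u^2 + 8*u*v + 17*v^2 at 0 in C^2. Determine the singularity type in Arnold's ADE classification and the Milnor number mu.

The Hessian of f at 0 is [[2, 8], [8, 34]] with rank 2, so corank 0. A Groebner basis of the Jacobian ideal J(f) in C{u,v} is {u, v}; counting standard monomials gives mu = 1. Corank 0: nondegenerate Morse point, so A_1.

Type A_1, Milnor number mu = 1.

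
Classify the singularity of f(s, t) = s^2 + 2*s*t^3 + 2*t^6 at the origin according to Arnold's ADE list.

A_{5}

The Hessian of f at 0 has rank 1. Corank 1: A-series; mu = 5 gives A_5.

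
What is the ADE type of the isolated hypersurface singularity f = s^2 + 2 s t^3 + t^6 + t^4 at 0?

The Hessian of f at 0 is [[2, 0], [0, 0]] with rank 1, so corank 1. A Groebner basis of the Jacobian ideal J(f) in C{s,t} is {t^3, s}; counting standard monomials gives mu = 3. Corank 1: A-series; mu = 3 gives A_3.

A_{3}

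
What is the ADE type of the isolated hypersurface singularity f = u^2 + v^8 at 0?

A_7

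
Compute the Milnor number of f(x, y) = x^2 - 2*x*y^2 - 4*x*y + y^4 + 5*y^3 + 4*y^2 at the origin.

The Hessian of f at 0 has rank 1. Corank 1: A-series; mu = 2 gives A_2.

2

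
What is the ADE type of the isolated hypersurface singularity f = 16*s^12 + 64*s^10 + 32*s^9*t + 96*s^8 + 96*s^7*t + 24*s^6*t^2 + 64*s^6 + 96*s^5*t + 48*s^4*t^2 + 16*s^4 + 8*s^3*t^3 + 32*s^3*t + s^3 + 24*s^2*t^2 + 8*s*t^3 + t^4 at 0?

The Hessian of f at 0 has rank 0. Corank 2; j^3 = s^3 is a perfect cube, so E-series; the 4-jet and mu = 6 give E_6.

E_6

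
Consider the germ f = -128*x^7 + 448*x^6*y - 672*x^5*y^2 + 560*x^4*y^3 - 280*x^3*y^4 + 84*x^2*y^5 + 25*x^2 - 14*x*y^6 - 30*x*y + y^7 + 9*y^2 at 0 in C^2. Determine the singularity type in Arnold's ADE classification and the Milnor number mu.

The Hessian of f at 0 has rank 1. Corank 1: A-series; mu = 6 gives A_6.

Type A_{6}, Milnor number mu = 6.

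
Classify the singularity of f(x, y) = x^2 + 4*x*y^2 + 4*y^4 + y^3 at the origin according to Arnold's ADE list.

The Hessian of f at 0 is [[2, 0], [0, 0]] with rank 1, so corank 1. A Groebner basis of the Jacobian ideal J(f) in C{x,y} is {y^2, x}; counting standard monomials gives mu = 2. Corank 1: A-series; mu = 2 gives A_2.

A_{2}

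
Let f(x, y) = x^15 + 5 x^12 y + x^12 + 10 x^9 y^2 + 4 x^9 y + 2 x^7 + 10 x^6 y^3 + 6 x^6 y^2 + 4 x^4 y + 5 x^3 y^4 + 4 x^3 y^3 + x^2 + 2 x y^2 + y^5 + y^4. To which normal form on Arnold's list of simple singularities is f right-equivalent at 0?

A_4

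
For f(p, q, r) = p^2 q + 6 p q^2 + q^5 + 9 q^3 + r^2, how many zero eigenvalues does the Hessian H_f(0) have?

2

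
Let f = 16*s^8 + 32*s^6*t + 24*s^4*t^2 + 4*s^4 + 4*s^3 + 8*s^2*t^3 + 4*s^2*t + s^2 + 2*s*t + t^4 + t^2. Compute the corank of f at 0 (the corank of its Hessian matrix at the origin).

1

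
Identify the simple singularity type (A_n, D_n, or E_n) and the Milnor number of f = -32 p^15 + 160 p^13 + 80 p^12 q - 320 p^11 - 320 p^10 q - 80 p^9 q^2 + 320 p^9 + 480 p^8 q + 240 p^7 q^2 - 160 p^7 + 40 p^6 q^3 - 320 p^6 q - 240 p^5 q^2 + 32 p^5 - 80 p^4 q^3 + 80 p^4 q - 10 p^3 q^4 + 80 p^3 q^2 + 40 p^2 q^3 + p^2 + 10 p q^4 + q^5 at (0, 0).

The Hessian of f at 0 is [[2, 0], [0, 0]] with rank 1, so corank 1. A Groebner basis of the Jacobian ideal J(f) in C{p,q} is {q^4, p}; counting standard monomials gives mu = 4. Corank 1: A-series; mu = 4 gives A_4.

Type A_{4}, Milnor number mu = 4.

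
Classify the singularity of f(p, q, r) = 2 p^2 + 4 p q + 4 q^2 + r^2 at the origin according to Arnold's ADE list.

A_{1}

The Hessian of f at 0 is [[4, 4, 0], [4, 8, 0], [0, 0, 2]] with rank 3, so corank 0. A Groebner basis of the Jacobian ideal J(f) in C{p,q,r} is {p, q, r}; counting standard monomials gives mu = 1. Corank 0: nondegenerate Morse point, so A_1.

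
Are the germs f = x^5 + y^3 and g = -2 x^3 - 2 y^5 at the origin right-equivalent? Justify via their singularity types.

Yes.

The Hessian of f at 0 has rank 0. Corank 2; j^3 = y^3 is a perfect cube, so E-series; the 5-jet and mu = 8 give E_8. The Hessian of g at 0 has rank 0. Corank 2; j^3 = -2*x^3 is a perfect cube, so E-series; the 5-jet and mu = 8 give E_8. Both have type E_8, hence right-equivalent.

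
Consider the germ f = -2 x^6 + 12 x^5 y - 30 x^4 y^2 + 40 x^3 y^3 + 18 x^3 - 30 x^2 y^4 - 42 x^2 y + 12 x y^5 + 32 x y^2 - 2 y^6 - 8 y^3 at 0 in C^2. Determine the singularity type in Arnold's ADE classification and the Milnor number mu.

The Hessian of f at 0 has rank 0. Corank 2; j^3 = 2*(x - y)*(3*x - 2*y)^2 has shape L^2 M (L != M), so D-series; mu = 7 gives D_7.

Type D_{7}, Milnor number mu = 7.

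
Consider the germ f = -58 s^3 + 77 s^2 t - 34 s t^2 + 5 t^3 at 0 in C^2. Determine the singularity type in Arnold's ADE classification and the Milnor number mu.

Type D4, Milnor number mu = 4.

The Hessian of f at 0 has rank 0. Corank 2; j^3 = -(2*s - t)*(29*s^2 - 24*s*t + 5*t^2) splits into three distinct lines over C (the quadratic factor has nonzero discriminant), so D_4.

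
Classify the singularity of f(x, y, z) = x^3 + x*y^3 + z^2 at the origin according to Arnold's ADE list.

The Hessian of f at 0 has rank 1. Corank 2; j^3 = x^3 is a perfect cube, so E-series; the 4-jet and mu = 7 give E_7.

E7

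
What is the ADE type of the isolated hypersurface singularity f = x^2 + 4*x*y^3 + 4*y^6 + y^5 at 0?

A_{4}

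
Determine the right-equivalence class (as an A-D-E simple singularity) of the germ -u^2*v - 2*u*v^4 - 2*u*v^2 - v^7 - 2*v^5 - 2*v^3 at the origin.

D_{4}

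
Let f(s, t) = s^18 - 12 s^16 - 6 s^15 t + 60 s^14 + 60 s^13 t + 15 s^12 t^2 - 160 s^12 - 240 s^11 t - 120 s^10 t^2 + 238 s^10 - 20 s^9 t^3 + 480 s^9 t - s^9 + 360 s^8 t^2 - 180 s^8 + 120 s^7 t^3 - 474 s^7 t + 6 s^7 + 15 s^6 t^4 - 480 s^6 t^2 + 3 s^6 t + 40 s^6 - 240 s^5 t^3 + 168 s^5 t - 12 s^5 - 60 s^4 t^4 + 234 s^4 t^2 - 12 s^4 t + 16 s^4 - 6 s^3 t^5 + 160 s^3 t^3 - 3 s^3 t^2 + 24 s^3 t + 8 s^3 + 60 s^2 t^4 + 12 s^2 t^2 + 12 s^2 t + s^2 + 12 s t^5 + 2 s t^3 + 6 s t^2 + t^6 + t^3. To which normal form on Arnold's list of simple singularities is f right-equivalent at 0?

The Hessian of f at 0 has rank 1. Corank 1: A-series; mu = 2 gives A_2.

A_{2}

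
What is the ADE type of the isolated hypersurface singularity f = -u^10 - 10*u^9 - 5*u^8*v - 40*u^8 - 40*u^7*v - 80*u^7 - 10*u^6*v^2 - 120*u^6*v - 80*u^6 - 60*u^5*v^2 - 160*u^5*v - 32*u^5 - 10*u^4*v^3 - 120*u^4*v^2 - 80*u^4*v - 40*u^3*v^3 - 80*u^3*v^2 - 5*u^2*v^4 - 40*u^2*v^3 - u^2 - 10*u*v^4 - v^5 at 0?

A4

The Hessian of f at 0 has rank 1. Corank 1: A-series; mu = 4 gives A_4.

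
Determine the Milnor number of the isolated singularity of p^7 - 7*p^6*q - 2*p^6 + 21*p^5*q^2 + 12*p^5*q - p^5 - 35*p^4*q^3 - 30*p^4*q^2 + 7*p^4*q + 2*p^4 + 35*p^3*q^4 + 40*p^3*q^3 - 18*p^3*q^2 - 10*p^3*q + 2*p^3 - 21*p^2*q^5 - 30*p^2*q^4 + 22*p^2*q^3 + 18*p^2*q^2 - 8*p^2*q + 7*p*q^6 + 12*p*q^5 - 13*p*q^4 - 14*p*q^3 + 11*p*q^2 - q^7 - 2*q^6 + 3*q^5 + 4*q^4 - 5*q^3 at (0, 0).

4

The Hessian of f at 0 has rank 0. Corank 2; j^3 = (p - q)*(2*p^2 - 6*p*q + 5*q^2) splits into three distinct lines over C (the quadratic factor has nonzero discriminant), so D_4.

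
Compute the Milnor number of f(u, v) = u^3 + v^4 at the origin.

6

The Hessian of f at 0 has rank 0. Corank 2; j^3 = u^3 is a perfect cube, so E-series; the 4-jet and mu = 6 give E_6.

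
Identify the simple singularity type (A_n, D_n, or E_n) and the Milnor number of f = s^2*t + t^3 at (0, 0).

Type D4, Milnor number mu = 4.

The Hessian of f at 0 has rank 0. Corank 2; j^3 = t*(s^2 + t^2) splits into three distinct lines over C (the quadratic factor has nonzero discriminant), so D_4.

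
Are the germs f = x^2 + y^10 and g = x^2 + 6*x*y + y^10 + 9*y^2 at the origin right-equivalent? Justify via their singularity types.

Yes.

The Hessian of f at 0 is [[2, 0], [0, 0]] with rank 1, so corank 1. A Groebner basis of the Jacobian ideal J(f) in C{x,y} is {y^9, x}; counting standard monomials gives mu = 9. Corank 1: A-series; mu = 9 gives A_9. The Hessian of g at 0 is [[2, 6], [6, 18]] with rank 1, so corank 1. A Groebner basis of the Jacobian ideal J(g) in C{x,y} is {y^9, x + 3*y}; counting standard monomials gives mu = 9. Corank 1: A-series; mu = 9 gives A_9. Both have type A_9, hence right-equivalent.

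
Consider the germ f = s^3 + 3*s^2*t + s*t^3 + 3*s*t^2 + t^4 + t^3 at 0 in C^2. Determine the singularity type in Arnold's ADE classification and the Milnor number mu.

The Hessian of f at 0 has rank 0. Corank 2; j^3 = (s + t)^3 is a perfect cube, so E-series; the 4-jet and mu = 7 give E_7.

Type E_7, Milnor number mu = 7.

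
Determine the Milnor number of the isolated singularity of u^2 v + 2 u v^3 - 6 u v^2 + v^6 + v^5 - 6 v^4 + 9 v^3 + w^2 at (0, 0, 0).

7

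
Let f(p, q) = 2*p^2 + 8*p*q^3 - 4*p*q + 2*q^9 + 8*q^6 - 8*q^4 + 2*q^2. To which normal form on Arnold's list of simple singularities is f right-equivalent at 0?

The Hessian of f at 0 is [[4, -4], [-4, 4]] with rank 1, so corank 1. A Groebner basis of the Jacobian ideal J(f) in C{p,q} is {p^2*q^2 + p^2 - 3*p*q/2 + q^2/2, p^3 - 3*p^2*q + 3*p*q^2 + p/2 - q/2, p/2 + q^3 - q/2}; counting standard monomials gives mu = 8. Corank 1: A-series; mu = 8 gives A_8.

A_{8}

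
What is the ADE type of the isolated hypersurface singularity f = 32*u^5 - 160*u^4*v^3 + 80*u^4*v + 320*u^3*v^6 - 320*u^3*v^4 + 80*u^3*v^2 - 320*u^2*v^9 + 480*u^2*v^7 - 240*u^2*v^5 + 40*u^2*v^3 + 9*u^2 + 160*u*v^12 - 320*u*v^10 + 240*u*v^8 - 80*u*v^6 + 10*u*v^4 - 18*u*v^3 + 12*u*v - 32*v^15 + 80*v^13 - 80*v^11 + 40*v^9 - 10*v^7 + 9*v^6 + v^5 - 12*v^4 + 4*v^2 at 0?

A4

The Hessian of f at 0 is [[18, 12], [12, 8]] with rank 1, so corank 1. A Groebner basis of the Jacobian ideal J(f) in C{u,v} is {-u + v^3 - 2*v/3, u^2 - 4*v^2/9, u*v + 2*v^2/3}; counting standard monomials gives mu = 4. Corank 1: A-series; mu = 4 gives A_4.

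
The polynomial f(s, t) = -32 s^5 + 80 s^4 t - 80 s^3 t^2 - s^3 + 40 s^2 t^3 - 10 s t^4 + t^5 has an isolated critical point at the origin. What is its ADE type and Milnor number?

Type E_8, Milnor number mu = 8.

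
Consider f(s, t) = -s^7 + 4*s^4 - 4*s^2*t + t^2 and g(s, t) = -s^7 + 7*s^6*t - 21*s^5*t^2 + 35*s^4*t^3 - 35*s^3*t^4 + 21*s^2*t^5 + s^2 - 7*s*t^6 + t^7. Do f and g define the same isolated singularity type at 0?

Yes.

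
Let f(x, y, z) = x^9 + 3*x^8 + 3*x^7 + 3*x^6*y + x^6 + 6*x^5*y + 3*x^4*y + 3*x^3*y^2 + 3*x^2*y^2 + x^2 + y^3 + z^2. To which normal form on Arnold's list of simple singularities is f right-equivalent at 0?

The Hessian of f at 0 has rank 2. Corank 1: A-series; mu = 2 gives A_2.

A_2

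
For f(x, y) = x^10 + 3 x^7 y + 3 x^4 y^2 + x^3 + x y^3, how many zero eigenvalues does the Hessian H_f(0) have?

The Hessian at 0 is [[0, 0], [0, 0]] of rank 0; hence corank 2.

2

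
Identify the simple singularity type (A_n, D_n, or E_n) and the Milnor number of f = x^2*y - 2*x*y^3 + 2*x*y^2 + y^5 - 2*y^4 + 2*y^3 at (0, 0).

Type D4, Milnor number mu = 4.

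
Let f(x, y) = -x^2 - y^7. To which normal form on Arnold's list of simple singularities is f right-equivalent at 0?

A_{6}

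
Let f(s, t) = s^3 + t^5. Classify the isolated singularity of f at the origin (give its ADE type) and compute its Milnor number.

Type E_{8}, Milnor number mu = 8.

The Hessian of f at 0 has rank 0. Corank 2; j^3 = s^3 is a perfect cube, so E-series; the 5-jet and mu = 8 give E_8.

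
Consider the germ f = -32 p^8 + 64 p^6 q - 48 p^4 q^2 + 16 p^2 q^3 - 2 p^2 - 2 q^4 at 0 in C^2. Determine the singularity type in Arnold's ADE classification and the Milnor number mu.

Type A3, Milnor number mu = 3.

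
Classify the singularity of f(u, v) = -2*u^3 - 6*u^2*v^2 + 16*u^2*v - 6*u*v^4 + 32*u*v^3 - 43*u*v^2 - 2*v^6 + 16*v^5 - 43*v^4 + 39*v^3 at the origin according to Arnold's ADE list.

D_4

The Hessian of f at 0 is [[0, 0], [0, 0]] with rank 0, so corank 2. A Groebner basis of the Jacobian ideal J(f) in C{u,v} is {v^3, u^2 - 23*v^2/2, u*v - 7*v^2/2}; counting standard monomials gives mu = 4. Corank 2; j^3 = -(u - 3*v)*(2*u^2 - 10*u*v + 13*v^2) splits into three distinct lines over C (the quadratic factor has nonzero discriminant), so D_4.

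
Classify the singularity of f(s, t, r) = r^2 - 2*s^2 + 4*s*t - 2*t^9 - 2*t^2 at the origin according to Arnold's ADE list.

A8

The Hessian of f at 0 has rank 2. Corank 1: A-series; mu = 8 gives A_8.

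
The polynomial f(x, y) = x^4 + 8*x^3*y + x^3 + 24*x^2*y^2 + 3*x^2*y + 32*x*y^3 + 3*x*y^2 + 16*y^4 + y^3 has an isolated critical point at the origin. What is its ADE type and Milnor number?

The Hessian of f at 0 has rank 0. Corank 2; j^3 = (x + y)^3 is a perfect cube, so E-series; the 4-jet and mu = 6 give E_6.

Type E6, Milnor number mu = 6.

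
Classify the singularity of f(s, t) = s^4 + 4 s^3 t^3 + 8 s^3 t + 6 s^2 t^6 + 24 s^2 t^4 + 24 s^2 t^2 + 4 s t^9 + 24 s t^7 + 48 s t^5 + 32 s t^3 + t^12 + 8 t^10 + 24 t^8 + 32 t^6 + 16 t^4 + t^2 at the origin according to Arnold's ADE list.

The Hessian of f at 0 is [[0, 0], [0, 2]] with rank 1, so corank 1. A Groebner basis of the Jacobian ideal J(f) in C{s,t} is {s^3, t}; counting standard monomials gives mu = 3. Corank 1: A-series; mu = 3 gives A_3.

A_3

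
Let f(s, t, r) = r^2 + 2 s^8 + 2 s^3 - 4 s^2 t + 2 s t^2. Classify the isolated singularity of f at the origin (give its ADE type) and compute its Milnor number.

The Hessian of f at 0 is [[0, 0, 0], [0, 0, 0], [0, 0, 2]] with rank 1, so corank 2. A Groebner basis of the Jacobian ideal J(f) in C{s,t,r} is {-s*t/8 + t^7 + t^2/8, s*t^2 - t^3, s^2 - s*t, r}; counting standard monomials gives mu = 9. Corank 2; j^3 = 2*s*(s - t)^2 has shape L^2 M (L != M), so D-series; mu = 9 gives D_9.

Type D9, Milnor number mu = 9.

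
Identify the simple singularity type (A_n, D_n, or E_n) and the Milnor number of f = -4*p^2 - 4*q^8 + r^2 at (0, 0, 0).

The Hessian of f at 0 has rank 2. Corank 1: A-series; mu = 7 gives A_7.

Type A_7, Milnor number mu = 7.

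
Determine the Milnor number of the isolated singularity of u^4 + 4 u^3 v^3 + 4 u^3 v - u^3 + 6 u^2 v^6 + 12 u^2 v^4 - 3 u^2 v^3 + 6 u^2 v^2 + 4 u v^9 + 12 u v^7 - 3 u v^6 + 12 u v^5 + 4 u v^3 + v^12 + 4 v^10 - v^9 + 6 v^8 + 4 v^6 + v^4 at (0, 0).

6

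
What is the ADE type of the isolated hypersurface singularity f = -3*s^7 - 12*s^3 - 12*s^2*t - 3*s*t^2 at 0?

The Hessian of f at 0 has rank 0. Corank 2; j^3 = -3*s*(2*s + t)^2 has shape L^2 M (L != M), so D-series; mu = 8 gives D_8.

D_8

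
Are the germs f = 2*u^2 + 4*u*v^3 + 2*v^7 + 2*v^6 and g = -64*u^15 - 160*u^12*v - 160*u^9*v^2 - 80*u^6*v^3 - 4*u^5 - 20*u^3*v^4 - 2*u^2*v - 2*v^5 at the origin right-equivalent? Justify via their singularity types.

The Hessian of f at 0 is [[4, 0], [0, 0]] with rank 1, so corank 1. A Groebner basis of the Jacobian ideal J(f) in C{u,v} is {u + v^3, u^2}; counting standard monomials gives mu = 6. Corank 1: A-series; mu = 6 gives A_6. The Hessian of g at 0 is [[0, 0], [0, 0]] with rank 0, so corank 2. A Groebner basis of the Jacobian ideal J(g) in C{u,v} is {u^2/5 + v^4, u^3, u*v}; counting standard monomials gives mu = 6. Corank 2; j^3 = -2*u^2*v has shape L^2 M (L != M), so D-series; mu = 6 gives D_6. f is A_6 but g is D_6, hence not right-equivalent.

No.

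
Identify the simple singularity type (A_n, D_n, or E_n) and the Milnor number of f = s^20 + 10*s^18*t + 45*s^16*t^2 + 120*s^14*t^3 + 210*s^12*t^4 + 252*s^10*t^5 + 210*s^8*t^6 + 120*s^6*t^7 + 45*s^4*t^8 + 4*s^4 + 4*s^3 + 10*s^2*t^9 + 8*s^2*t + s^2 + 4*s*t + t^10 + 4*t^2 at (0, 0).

Type A_9, Milnor number mu = 9.

The Hessian of f at 0 has rank 1. Corank 1: A-series; mu = 9 gives A_9.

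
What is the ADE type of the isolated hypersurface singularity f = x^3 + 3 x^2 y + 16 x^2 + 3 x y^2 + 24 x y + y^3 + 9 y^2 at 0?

The Hessian of f at 0 is [[32, 24], [24, 18]] with rank 1, so corank 1. A Groebner basis of the Jacobian ideal J(f) in C{x,y} is {y^2, x + 3*y/4}; counting standard monomials gives mu = 2. Corank 1: A-series; mu = 2 gives A_2.

A2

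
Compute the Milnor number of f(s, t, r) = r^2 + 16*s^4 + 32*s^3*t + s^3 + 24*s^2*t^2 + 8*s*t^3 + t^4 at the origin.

The Hessian of f at 0 has rank 1. Corank 2; j^3 = s^3 is a perfect cube, so E-series; the 4-jet and mu = 6 give E_6.

6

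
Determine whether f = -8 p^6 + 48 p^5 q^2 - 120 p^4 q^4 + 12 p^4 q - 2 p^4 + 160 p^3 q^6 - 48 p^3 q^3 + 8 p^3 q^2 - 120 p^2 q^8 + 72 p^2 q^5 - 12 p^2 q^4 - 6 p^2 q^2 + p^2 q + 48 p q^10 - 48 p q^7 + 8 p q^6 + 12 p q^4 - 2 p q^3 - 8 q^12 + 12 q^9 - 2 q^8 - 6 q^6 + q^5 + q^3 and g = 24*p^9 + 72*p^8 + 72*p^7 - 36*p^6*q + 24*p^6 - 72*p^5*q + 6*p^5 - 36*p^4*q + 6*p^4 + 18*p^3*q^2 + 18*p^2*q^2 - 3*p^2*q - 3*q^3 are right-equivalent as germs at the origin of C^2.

The Hessian of f at 0 is [[0, 0], [0, 0]] with rank 0, so corank 2. A Groebner basis of the Jacobian ideal J(f) in C{p,q} is {q^3, p^2 + 3*q^2, p*q}; counting standard monomials gives mu = 4. Corank 2; j^3 = q*(p^2 + q^2) splits into three distinct lines over C (the quadratic factor has nonzero discriminant), so D_4. The Hessian of g at 0 is [[0, 0], [0, 0]] with rank 0, so corank 2. A Groebner basis of the Jacobian ideal J(g) in C{p,q} is {q^3, p^2 + 3*q^2, p*q}; counting standard monomials gives mu = 4. Corank 2; j^3 = -3*q*(p^2 + q^2) splits into three distinct lines over C (the quadratic factor has nonzero discriminant), so D_4. Both have type D_4, hence right-equivalent.

Yes.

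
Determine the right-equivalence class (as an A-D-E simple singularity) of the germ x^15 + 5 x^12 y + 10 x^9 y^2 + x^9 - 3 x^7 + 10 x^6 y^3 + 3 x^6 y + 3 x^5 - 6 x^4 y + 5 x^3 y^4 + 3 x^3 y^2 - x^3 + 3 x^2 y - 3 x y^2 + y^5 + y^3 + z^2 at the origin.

The Hessian of f at 0 is [[0, 0, 0], [0, 0, 0], [0, 0, 2]] with rank 1, so corank 2. A Groebner basis of the Jacobian ideal J(f) in C{x,y,z} is {-x^2/2 + x*y^3 + x*y - y^2/2, y^4, x^3 - 3*x*y^2 + 2*y^3, x^2*y - 2*x*y^2 + y^3, z}; counting standard monomials gives mu = 8. Corank 2; j^3 = -(x - y)^3 is a perfect cube, so E-series; the 5-jet and mu = 8 give E_8.

E_{8}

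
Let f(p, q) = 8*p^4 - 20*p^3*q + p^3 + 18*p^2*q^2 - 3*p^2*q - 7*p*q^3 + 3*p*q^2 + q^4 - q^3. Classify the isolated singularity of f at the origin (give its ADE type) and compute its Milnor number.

Type E_7, Milnor number mu = 7.

The Hessian of f at 0 is [[0, 0], [0, 0]] with rank 0, so corank 2. A Groebner basis of the Jacobian ideal J(f) in C{p,q} is {3*p^2/4 - 3*p*q/2 + q^4 + q^3/4 + 3*q^2/4, p^3 + 9*p^2/4 - 9*p*q/2 - q^3/4 + 9*q^2/4, p^2*q + 7*p^2/4 - 7*p*q/2 - 5*q^3/12 + 7*q^2/4, p^2 + p*q^2 - 2*p*q - 2*q^3/3 + q^2}; counting standard monomials gives mu = 7. Corank 2; j^3 = (p - q)^3 is a perfect cube, so E-series; the 4-jet and mu = 7 give E_7.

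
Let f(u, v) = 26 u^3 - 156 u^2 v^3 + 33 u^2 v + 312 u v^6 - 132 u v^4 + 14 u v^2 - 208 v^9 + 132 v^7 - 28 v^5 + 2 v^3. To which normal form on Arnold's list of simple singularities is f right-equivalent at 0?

The Hessian of f at 0 has rank 0. Corank 2; j^3 = (2*u + v)*(13*u^2 + 10*u*v + 2*v^2) splits into three distinct lines over C (the quadratic factor has nonzero discriminant), so D_4.

D4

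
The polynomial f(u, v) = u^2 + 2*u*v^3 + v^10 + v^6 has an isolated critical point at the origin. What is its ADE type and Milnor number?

Type A9, Milnor number mu = 9.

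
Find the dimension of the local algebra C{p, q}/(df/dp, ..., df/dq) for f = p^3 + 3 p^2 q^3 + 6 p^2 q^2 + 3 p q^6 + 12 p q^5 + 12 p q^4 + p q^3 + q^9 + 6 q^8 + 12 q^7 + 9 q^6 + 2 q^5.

7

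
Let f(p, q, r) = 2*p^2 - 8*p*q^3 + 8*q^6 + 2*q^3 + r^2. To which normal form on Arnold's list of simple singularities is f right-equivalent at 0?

A2

The Hessian of f at 0 is [[4, 0, 0], [0, 0, 0], [0, 0, 2]] with rank 2, so corank 1. A Groebner basis of the Jacobian ideal J(f) in C{p,q,r} is {q^2, p, r}; counting standard monomials gives mu = 2. Corank 1: A-series; mu = 2 gives A_2.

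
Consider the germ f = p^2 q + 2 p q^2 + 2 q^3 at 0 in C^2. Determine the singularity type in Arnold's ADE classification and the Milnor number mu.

Type D_{4}, Milnor number mu = 4.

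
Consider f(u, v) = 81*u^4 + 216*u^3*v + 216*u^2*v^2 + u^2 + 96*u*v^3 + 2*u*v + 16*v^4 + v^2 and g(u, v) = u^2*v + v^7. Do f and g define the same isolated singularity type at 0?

No.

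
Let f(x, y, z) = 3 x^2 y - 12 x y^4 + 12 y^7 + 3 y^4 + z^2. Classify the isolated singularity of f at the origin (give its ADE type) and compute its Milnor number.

Type D_{5}, Milnor number mu = 5.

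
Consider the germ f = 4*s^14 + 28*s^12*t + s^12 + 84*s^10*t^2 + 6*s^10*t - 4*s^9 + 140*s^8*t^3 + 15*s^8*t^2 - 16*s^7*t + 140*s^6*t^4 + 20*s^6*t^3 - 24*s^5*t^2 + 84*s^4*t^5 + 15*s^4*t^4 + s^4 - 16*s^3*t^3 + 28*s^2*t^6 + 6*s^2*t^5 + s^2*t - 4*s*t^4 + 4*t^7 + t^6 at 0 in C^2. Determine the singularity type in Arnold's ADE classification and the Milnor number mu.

The Hessian of f at 0 has rank 0. Corank 2; j^3 = s^2*t has shape L^2 M (L != M), so D-series; mu = 7 gives D_7.

Type D_7, Milnor number mu = 7.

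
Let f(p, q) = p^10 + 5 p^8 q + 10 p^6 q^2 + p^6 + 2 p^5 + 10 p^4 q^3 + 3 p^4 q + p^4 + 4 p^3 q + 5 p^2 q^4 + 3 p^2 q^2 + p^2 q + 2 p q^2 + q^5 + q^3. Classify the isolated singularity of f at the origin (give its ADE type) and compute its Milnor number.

Type D6, Milnor number mu = 6.

The Hessian of f at 0 is [[0, 0], [0, 0]] with rank 0, so corank 2. A Groebner basis of the Jacobian ideal J(f) in C{p,q} is {p^3 - p^2/4 - 3*p*q/2 - 5*q^2/4, p^2*q + p*q + q^2, p^2/4 + p*q^2 - p*q/2 - 3*q^2/4, -p^2/2 + q^3 + q^2/2}; counting standard monomials gives mu = 6. Corank 2; j^3 = q*(p + q)^2 has shape L^2 M (L != M), so D-series; mu = 6 gives D_6.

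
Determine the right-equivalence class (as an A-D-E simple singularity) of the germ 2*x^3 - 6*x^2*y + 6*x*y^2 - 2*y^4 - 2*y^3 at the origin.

E_{6}

The Hessian of f at 0 has rank 0. Corank 2; j^3 = 2*(x - y)^3 is a perfect cube, so E-series; the 4-jet and mu = 6 give E_6.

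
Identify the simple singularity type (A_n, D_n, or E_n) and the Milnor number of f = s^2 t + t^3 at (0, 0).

Type D_{4}, Milnor number mu = 4.

The Hessian of f at 0 has rank 0. Corank 2; j^3 = t*(s^2 + t^2) splits into three distinct lines over C (the quadratic factor has nonzero discriminant), so D_4.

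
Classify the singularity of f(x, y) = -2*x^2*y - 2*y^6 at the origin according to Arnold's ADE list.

D_7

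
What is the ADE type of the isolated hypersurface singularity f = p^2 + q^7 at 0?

The Hessian of f at 0 has rank 1. Corank 1: A-series; mu = 6 gives A_6.

A6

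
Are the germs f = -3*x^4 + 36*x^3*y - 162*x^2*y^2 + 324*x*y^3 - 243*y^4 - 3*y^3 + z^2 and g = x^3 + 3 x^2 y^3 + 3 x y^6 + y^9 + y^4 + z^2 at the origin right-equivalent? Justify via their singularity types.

Yes.

The Hessian of f at 0 has rank 1. Corank 2; j^3 = -3*y^3 is a perfect cube, so E-series; the 4-jet and mu = 6 give E_6. The Hessian of g at 0 has rank 1. Corank 2; j^3 = x^3 is a perfect cube, so E-series; the 4-jet and mu = 6 give E_6. Both have type E_6, hence right-equivalent.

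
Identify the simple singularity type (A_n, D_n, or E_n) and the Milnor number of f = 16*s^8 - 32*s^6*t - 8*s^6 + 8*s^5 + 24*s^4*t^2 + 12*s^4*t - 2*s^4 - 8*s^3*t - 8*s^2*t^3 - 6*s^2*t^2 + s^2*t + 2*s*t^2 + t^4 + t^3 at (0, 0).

Type D_{5}, Milnor number mu = 5.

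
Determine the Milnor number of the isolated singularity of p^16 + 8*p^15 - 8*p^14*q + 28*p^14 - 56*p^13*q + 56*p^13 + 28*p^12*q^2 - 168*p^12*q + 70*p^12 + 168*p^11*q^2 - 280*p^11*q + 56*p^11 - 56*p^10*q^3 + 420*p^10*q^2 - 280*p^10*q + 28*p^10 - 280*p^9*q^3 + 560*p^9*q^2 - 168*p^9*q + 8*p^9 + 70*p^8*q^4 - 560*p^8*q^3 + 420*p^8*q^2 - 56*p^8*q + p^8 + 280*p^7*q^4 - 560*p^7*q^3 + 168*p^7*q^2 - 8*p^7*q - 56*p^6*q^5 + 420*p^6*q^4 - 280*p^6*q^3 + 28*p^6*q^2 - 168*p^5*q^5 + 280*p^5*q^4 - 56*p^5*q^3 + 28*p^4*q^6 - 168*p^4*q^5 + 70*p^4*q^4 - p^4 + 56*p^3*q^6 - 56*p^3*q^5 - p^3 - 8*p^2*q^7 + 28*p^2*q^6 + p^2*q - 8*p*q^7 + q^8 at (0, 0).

The Hessian of f at 0 has rank 0. Corank 2; j^3 = -p^2*(p - q) has shape L^2 M (L != M), so D-series; mu = 9 gives D_9.

9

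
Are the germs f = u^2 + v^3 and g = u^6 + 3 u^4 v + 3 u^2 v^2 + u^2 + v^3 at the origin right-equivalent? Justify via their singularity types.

Yes.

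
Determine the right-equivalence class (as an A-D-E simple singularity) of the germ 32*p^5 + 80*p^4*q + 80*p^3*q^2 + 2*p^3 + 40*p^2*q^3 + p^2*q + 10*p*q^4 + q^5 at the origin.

The Hessian of f at 0 is [[0, 0], [0, 0]] with rank 0, so corank 2. A Groebner basis of the Jacobian ideal J(f) in C{p,q} is {-p*q/10 + q^4, p*q^2, p^2 + p*q/2}; counting standard monomials gives mu = 6. Corank 2; j^3 = p^2*(2*p + q) has shape L^2 M (L != M), so D-series; mu = 6 gives D_6.

D_6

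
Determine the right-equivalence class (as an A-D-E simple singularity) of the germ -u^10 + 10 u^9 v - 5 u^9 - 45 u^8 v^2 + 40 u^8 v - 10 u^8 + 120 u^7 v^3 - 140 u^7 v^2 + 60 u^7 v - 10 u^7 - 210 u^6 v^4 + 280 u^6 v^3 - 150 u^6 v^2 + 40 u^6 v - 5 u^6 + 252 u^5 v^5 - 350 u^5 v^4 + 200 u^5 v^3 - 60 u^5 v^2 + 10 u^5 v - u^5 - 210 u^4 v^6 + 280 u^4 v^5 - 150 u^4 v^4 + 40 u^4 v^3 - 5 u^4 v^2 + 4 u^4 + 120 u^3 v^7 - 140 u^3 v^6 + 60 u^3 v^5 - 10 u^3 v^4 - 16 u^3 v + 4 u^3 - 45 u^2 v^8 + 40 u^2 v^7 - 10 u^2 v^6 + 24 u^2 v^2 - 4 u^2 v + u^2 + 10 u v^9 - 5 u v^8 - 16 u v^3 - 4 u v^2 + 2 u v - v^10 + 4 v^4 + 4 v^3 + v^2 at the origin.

A4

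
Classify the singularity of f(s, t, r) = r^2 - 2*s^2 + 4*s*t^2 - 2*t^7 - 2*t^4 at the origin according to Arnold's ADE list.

The Hessian of f at 0 has rank 2. Corank 1: A-series; mu = 6 gives A_6.

A_{6}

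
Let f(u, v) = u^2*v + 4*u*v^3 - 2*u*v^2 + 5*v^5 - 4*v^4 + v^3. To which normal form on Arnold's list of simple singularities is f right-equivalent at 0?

D_{6}

The Hessian of f at 0 has rank 0. Corank 2; j^3 = v*(u - v)^2 has shape L^2 M (L != M), so D-series; mu = 6 gives D_6.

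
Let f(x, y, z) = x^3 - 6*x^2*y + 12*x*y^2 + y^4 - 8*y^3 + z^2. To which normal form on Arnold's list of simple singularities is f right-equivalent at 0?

The Hessian of f at 0 is [[0, 0, 0], [0, 0, 0], [0, 0, 2]] with rank 1, so corank 2. A Groebner basis of the Jacobian ideal J(f) in C{x,y,z} is {y^3, x^2 - 4*x*y + 4*y^2, z}; counting standard monomials gives mu = 6. Corank 2; j^3 = (x - 2*y)^3 is a perfect cube, so E-series; the 4-jet and mu = 6 give E_6.

E_{6}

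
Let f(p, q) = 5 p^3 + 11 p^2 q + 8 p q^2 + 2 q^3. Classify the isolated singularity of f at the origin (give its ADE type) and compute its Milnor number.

The Hessian of f at 0 is [[0, 0], [0, 0]] with rank 0, so corank 2. A Groebner basis of the Jacobian ideal J(f) in C{p,q} is {q^3, p^2 + 2*q^2, p*q - q^2}; counting standard monomials gives mu = 4. Corank 2; j^3 = (p + q)*(5*p^2 + 6*p*q + 2*q^2) splits into three distinct lines over C (the quadratic factor has nonzero discriminant), so D_4.

Type D_4, Milnor number mu = 4.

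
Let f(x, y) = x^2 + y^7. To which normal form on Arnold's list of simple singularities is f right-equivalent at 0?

A_{6}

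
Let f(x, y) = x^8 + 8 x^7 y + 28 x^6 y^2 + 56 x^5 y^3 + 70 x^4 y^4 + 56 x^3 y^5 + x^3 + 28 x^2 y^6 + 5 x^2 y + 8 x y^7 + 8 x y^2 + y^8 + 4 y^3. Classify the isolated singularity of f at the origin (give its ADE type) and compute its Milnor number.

Type D_9, Milnor number mu = 9.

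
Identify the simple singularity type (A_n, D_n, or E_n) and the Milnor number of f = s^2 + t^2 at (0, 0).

Type A_{1}, Milnor number mu = 1.

The Hessian of f at 0 has rank 2. Corank 0: nondegenerate Morse point, so A_1.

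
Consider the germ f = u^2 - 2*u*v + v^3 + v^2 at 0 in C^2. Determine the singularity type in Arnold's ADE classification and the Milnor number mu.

Type A2, Milnor number mu = 2.

The Hessian of f at 0 is [[2, -2], [-2, 2]] with rank 1, so corank 1. A Groebner basis of the Jacobian ideal J(f) in C{u,v} is {v^2, u - v}; counting standard monomials gives mu = 2. Corank 1: A-series; mu = 2 gives A_2.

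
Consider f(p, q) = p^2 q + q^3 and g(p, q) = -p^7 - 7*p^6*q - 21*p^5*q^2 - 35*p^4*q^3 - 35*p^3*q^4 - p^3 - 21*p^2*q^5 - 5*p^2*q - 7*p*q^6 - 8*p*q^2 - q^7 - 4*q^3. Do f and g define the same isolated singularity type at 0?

No.

The Hessian of f at 0 has rank 0. Corank 2; j^3 = q*(p^2 + q^2) splits into three distinct lines over C (the quadratic factor has nonzero discriminant), so D_4. The Hessian of g at 0 has rank 0. Corank 2; j^3 = -(p + q)*(p + 2*q)^2 has shape L^2 M (L != M), so D-series; mu = 8 gives D_8. f is D_4 but g is D_8, hence not right-equivalent.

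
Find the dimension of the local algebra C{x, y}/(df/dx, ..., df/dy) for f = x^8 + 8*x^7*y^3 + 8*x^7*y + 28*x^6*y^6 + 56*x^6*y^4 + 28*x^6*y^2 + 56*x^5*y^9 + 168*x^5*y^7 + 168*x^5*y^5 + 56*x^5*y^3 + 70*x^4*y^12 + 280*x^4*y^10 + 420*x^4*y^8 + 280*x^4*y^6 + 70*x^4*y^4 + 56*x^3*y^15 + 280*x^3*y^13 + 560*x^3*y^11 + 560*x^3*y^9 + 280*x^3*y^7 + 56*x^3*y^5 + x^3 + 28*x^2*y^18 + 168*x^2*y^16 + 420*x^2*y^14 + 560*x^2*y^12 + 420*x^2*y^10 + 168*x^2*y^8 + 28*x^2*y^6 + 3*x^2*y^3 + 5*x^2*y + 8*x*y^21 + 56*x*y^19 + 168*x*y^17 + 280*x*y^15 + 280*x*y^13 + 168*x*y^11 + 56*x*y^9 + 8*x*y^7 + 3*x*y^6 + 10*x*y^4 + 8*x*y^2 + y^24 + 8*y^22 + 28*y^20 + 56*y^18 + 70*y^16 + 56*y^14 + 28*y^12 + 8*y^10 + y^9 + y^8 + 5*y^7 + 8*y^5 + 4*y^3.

9

The Hessian of f at 0 has rank 0. Corank 2; j^3 = (x + y)*(x + 2*y)^2 has shape L^2 M (L != M), so D-series; mu = 9 gives D_9.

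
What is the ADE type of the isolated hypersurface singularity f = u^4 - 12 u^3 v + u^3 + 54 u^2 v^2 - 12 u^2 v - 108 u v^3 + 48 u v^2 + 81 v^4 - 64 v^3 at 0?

E6

The Hessian of f at 0 has rank 0. Corank 2; j^3 = (u - 4*v)^3 is a perfect cube, so E-series; the 4-jet and mu = 6 give E_6.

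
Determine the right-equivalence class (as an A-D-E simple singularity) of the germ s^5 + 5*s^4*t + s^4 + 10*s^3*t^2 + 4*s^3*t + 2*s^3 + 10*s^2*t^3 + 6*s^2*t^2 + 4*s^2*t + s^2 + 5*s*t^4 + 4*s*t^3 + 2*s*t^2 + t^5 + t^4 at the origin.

A_4

The Hessian of f at 0 is [[2, 0], [0, 0]] with rank 1, so corank 1. A Groebner basis of the Jacobian ideal J(f) in C{s,t} is {-s/2 + t^3 - t^2/2, s^2, s*t + s/2 + t^2/2}; counting standard monomials gives mu = 4. Corank 1: A-series; mu = 4 gives A_4.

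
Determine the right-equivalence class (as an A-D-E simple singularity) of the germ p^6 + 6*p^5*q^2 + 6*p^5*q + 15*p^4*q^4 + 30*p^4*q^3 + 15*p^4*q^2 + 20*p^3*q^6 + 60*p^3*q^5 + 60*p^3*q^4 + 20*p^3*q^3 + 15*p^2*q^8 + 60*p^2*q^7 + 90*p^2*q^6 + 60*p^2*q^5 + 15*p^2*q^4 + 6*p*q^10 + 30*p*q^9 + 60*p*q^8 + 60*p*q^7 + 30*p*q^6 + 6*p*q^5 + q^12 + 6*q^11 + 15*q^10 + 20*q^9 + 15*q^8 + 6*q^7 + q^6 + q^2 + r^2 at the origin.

The Hessian of f at 0 has rank 2. Corank 1: A-series; mu = 5 gives A_5.

A_5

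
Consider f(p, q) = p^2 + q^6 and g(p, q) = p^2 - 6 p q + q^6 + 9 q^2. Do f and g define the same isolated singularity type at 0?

Yes.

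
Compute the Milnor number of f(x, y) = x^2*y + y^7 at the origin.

8

The Hessian of f at 0 is [[0, 0], [0, 0]] with rank 0, so corank 2. A Groebner basis of the Jacobian ideal J(f) in C{x,y} is {x^2/7 + y^6, x^3, x*y}; counting standard monomials gives mu = 8. Corank 2; j^3 = x^2*y has shape L^2 M (L != M), so D-series; mu = 8 gives D_8.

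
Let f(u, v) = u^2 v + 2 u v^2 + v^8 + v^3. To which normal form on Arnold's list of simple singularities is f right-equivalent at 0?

D9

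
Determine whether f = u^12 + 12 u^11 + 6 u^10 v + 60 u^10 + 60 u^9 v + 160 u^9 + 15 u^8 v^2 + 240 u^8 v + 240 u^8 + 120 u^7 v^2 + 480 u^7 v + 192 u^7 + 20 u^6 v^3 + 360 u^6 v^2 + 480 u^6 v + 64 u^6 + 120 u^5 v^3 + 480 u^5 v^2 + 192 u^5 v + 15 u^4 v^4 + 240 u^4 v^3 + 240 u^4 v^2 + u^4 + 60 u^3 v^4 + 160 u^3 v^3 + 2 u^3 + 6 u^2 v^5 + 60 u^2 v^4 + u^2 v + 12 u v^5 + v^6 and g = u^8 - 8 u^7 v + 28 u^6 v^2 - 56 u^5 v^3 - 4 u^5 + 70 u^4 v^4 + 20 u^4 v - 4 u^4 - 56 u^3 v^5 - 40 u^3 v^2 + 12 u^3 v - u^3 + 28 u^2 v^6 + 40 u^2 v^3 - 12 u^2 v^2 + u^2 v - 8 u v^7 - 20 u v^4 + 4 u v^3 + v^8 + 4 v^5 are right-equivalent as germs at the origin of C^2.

The Hessian of f at 0 is [[0, 0], [0, 0]] with rank 0, so corank 2. A Groebner basis of the Jacobian ideal J(f) in C{u,v} is {-u*v/12 + v^5, u*v^2, u^2 + u*v/2}; counting standard monomials gives mu = 7. Corank 2; j^3 = u^2*(2*u + v) has shape L^2 M (L != M), so D-series; mu = 7 gives D_7. The Hessian of g at 0 is [[0, 0], [0, 0]] with rank 0, so corank 2. A Groebner basis of the Jacobian ideal J(g) in C{u,v} is {u^2*v^2 - 5*u^2*v/2 - u^2/4 + 13*u*v^2/2 - 7*u*v/4 - 7*v^3/2, -5*u^2*v/2 - u^2/2 + u*v^3 + 9*u*v^2 - 5*u*v/2 - 5*v^3, -5*u^2*v/2 - 3*u^2/4 + 12*u*v^2 - 13*u*v/4 + v^4 - 13*v^3/2, u^3 - 3*u^2*v + u^2/2 + 3*u*v^2 - u*v/2 - v^3}; counting standard monomials gives mu = 9. Corank 2; j^3 = -u^2*(u - v) has shape L^2 M (L != M), so D-series; mu = 9 gives D_9. f is D_7 but g is D_9, hence not right-equivalent.

No.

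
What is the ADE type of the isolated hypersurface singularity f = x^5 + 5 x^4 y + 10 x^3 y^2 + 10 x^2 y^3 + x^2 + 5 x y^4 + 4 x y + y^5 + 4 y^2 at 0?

A4

The Hessian of f at 0 has rank 1. Corank 1: A-series; mu = 4 gives A_4.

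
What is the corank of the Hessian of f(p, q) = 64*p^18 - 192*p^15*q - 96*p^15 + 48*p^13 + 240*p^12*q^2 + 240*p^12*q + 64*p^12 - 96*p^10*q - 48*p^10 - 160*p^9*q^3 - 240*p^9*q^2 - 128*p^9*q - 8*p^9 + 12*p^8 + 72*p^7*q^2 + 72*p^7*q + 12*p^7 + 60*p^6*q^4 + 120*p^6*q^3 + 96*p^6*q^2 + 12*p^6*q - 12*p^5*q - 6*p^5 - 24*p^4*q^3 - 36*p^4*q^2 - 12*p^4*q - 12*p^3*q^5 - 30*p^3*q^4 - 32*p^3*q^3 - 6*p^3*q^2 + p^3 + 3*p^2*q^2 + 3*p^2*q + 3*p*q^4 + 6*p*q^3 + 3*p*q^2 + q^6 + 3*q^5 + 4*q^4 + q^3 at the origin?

The Hessian at 0 is [[0, 0], [0, 0]] of rank 0; hence corank 2.

2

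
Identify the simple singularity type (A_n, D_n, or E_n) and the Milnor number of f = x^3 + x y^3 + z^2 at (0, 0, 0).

Type E7, Milnor number mu = 7.

The Hessian of f at 0 has rank 1. Corank 2; j^3 = x^3 is a perfect cube, so E-series; the 4-jet and mu = 7 give E_7.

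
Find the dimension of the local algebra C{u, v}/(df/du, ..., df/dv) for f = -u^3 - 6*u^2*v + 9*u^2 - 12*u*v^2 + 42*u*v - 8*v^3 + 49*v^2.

2

The Hessian of f at 0 is [[18, 42], [42, 98]] with rank 1, so corank 1. A Groebner basis of the Jacobian ideal J(f) in C{u,v} is {v^2, u + 7*v/3}; counting standard monomials gives mu = 2. Corank 1: A-series; mu = 2 gives A_2.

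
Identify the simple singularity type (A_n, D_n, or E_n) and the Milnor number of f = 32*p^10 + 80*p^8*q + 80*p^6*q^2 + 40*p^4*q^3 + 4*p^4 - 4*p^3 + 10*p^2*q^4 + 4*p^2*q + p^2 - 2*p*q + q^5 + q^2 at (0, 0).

The Hessian of f at 0 has rank 1. Corank 1: A-series; mu = 4 gives A_4.

Type A_4, Milnor number mu = 4.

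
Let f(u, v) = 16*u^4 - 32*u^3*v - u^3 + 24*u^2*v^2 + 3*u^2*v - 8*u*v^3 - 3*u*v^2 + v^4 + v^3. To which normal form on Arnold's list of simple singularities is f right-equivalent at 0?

The Hessian of f at 0 has rank 0. Corank 2; j^3 = -(u - v)^3 is a perfect cube, so E-series; the 4-jet and mu = 6 give E_6.

E_{6}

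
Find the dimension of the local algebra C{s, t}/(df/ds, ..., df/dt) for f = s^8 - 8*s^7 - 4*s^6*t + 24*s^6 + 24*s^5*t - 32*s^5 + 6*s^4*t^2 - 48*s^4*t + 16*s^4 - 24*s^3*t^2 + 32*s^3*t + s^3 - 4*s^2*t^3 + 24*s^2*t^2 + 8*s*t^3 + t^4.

The Hessian of f at 0 has rank 0. Corank 2; j^3 = s^3 is a perfect cube, so E-series; the 4-jet and mu = 6 give E_6.

6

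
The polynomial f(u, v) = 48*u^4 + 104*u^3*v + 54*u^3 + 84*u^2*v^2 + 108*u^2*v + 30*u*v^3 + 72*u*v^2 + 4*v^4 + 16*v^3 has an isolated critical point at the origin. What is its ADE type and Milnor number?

The Hessian of f at 0 is [[0, 0], [0, 0]] with rank 0, so corank 2. A Groebner basis of the Jacobian ideal J(f) in C{u,v} is {19683*u^2/4 + 6561*u*v + v^4 - 27*v^3/4 + 2187*v^2, u^3 + 189*u^2/2 + 126*u*v + v^3/6 + 42*v^2, u^2*v - 405*u^2/4 - 135*u*v - 11*v^3/36 - 45*v^2, 81*u^2 + u*v^2 + 108*u*v + 5*v^3/9 + 36*v^2}; counting standard monomials gives mu = 7. Corank 2; j^3 = 2*(3*u + 2*v)^3 is a perfect cube, so E-series; the 4-jet and mu = 7 give E_7.

Type E7, Milnor number mu = 7.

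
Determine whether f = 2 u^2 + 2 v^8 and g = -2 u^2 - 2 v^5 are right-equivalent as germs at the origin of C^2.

No.

The Hessian of f at 0 has rank 1. Corank 1: A-series; mu = 7 gives A_7. The Hessian of g at 0 has rank 1. Corank 1: A-series; mu = 4 gives A_4. f is A_7 but g is A_4, hence not right-equivalent.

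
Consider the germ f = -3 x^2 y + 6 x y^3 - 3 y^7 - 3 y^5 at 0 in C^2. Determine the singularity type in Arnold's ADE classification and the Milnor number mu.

Type D_{8}, Milnor number mu = 8.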